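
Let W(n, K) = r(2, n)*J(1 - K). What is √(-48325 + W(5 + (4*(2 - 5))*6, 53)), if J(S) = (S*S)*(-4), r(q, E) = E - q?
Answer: √697979 ≈ 835.45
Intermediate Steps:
J(S) = -4*S² (J(S) = S²*(-4) = -4*S²)
W(n, K) = -4*(1 - K)²*(-2 + n) (W(n, K) = (n - 1*2)*(-4*(1 - K)²) = (n - 2)*(-4*(1 - K)²) = (-2 + n)*(-4*(1 - K)²) = -4*(1 - K)²*(-2 + n))
√(-48325 + W(5 + (4*(2 - 5))*6, 53)) = √(-48325 + 4*(-1 + 53)²*(2 - (5 + (4*(2 - 5))*6))) = √(-48325 + 4*52²*(2 - (5 + (4*(-3))*6))) = √(-48325 + 4*2704*(2 - (5 - 12*6))) = √(-48325 + 4*2704*(2 - (5 - 72))) = √(-48325 + 4*2704*(2 - 1*(-67))) = √(-48325 + 4*2704*(2 + 67)) = √(-48325 + 4*2704*69) = √(-48325 + 746304) = √697979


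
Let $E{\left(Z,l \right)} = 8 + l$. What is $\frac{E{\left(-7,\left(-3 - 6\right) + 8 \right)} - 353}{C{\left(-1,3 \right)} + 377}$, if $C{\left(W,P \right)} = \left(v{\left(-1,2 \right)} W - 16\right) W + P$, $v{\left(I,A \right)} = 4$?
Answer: $- \frac{173}{200} \approx -0.865$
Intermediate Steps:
$C{\left(W,P \right)} = P + W \left(-16 + 4 W\right)$ ($C{\left(W,P \right)} = \left(4 W - 16\right) W + P = \left(-16 + 4 W\right) W + P = W \left(-16 + 4 W\right) + P = P + W \left(-16 + 4 W\right)$)
$\frac{E{\left(-7,\left(-3 - 6\right) + 8 \right)} - 353}{C{\left(-1,3 \right)} + 377} = \frac{\left(8 + \left(\left(-3 - 6\right) + 8\right)\right) - 353}{\left(3 - -16 + 4 \left(-1\right)^{2}\right) + 377} = \frac{\left(8 + \left(-9 + 8\right)\right) - 353}{\left(3 + 16 + 4 \cdot 1\right) + 377} = \frac{\left(8 - 1\right) - 353}{\left(3 + 16 + 4\right) + 377} = \frac{7 - 353}{23 + 377} = - \frac{346}{400} = \left(-346\right) \frac{1}{400} = - \frac{173}{200}$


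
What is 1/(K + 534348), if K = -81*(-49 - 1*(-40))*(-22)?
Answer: 1/518310 ≈ 1.9293e-6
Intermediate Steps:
K = -16038 (K = -81*(-49 + 40)*(-22) = -81*(-9)*(-22) = 729*(-22) = -16038)
1/(K + 534348) = 1/(-16038 + 534348) = 1/518310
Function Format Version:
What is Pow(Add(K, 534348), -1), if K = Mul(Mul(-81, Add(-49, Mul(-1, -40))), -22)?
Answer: Rational(1, 518310) ≈ 1.9293e-6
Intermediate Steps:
K = -16038 (K = Mul(Mul(-81, Add(-49, 40)), -22) = Mul(Mul(-81, -9), -22) = Mul(729, -22) = -16038)
Pow(Add(K, 534348), -1) = Pow(Add(-16038, 534348), -1) = Pow(518310, -1) = Rational(1, 518310)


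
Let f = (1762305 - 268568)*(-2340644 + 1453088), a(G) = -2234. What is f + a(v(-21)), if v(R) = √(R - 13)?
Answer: -1325775239006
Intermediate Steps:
v(R) = √(-13 + R)
f = -1325775236772 (f = 1493737*(-887556) = -1325775236772)
f + a(v(-21)) = -1325775236772 - 2234 = -1325775239006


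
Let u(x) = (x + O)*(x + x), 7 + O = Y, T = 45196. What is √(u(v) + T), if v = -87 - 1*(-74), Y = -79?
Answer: √47770 ≈ 218.56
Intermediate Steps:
v = -13 (v = -87 + 74 = -13)
O = -86 (O = -7 - 79 = -86)
u(x) = 2*x*(-86 + x) (u(x) = (x - 86)*(x + x) = (-86 + x)*(2*x) = 2*x*(-86 + x))
√(u(v) + T) = √(2*(-13)*(-86 - 13) + 45196) = √(2*(-13)*(-99) + 45196) = √(2574 + 45196) = √47770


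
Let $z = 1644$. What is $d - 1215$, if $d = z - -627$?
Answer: $1056$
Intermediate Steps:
$d = 2271$ ($d = 1644 - -627 = 1644 + 627 = 2271$)
$d - 1215 = 2271 - 1215 = 1056$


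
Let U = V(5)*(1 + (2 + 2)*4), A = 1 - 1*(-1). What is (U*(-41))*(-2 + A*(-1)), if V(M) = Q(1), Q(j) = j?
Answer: 2788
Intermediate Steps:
A = 2 (A = 1 + 1 = 2)
V(M) = 1
U = 17 (U = 1*(1 + (2 + 2)*4) = 1*(1 + 4*4) = 1*(1 + 16) = 1*17 = 17)
(U*(-41))*(-2 + A*(-1)) = (17*(-41))*(-2 + 2*(-1)) = -697*(-2 - 2) = -697*(-4) = 2788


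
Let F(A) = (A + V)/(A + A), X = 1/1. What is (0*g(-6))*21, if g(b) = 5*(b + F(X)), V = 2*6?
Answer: 0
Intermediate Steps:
X = 1
V = 12
F(A) = (12 + A)/(2*A) (F(A) = (A + 12)/(A + A) = (12 + A)/((2*A)) = (12 + A)*(1/(2*A)) = (12 + A)/(2*A))
g(b) = 65/2 + 5*b (g(b) = 5*(b + (½)*(12 + 1)/1) = 5*(b + (½)*1*13) = 5*(b + 13/2) = 5*(13/2 + b) = 65/2 + 5*b)
(0*g(-6))*21 = (0*(65/2 + 5*(-6)))*21 = (0*(65/2 - 30))*21 = (0*(5/2))*21 = 0*21 = 0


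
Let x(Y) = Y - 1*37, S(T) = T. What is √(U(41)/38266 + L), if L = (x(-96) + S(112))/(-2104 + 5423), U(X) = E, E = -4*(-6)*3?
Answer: I*√49660129263/3342233 ≈ 0.066676*I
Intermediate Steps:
x(Y) = -37 + Y (x(Y) = Y - 37 = -37 + Y)
E = 72 (E = 24*3 = 72)
U(X) = 72
L = -21/3319 (L = ((-37 - 96) + 112)/(-2104 + 5423) = (-133 + 112)/3319 = -21*1/3319 = -21/3319 ≈ -0.0063272)
√(U(41)/38266 + L) = √(72/38266 - 21/3319) = √(72*(1/38266) - 21/3319) = √(36/19133 - 21/3319) = √(-282309/63502427) = I*√49660129263/3342233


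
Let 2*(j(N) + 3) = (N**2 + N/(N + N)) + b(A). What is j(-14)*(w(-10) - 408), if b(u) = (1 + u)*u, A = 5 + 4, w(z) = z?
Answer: -117249/2 ≈ -58625.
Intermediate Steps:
A = 9
b(u) = u*(1 + u)
j(N) = 169/4 + N**2/2 (j(N) = -3 + ((N**2 + N/(N + N)) + 9*(1 + 9))/2 = -3 + ((N**2 + N/((2*N))) + 9*10)/2 = -3 + ((N**2 + (1/(2*N))*N) + 90)/2 = -3 + ((N**2 + 1/2) + 90)/2 = -3 + ((1/2 + N**2) + 90)/2 = -3 + (181/2 + N**2)/2 = -3 + (181/4 + N**2/2) = 169/4 + N**2/2)
j(-14)*(w(-10) - 408) = (169/4 + (1/2)*(-14)**2)*(-10 - 408) = (169/4 + (1/2)*196)*(-418) = (169/4 + 98)*(-418) = (561/4)*(-418) = -117249/2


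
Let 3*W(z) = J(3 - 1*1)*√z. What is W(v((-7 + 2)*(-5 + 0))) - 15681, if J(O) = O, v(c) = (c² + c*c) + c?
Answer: -15681 + 10*√51/3 ≈ -15657.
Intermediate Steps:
v(c) = c + 2*c² (v(c) = (c² + c²) + c = 2*c² + c = c + 2*c²)
W(z) = 2*√z/3 (W(z) = ((3 - 1*1)*√z)/3 = ((3 - 1)*√z)/3 = (2*√z)/3 = 2*√z/3)
W(v((-7 + 2)*(-5 + 0))) - 15681 = 2*√(((-7 + 2)*(-5 + 0))*(1 + 2*((-7 + 2)*(-5 + 0))))/3 - 15681 = 2*√((-5*(-5))*(1 + 2*(-5*(-5))))/3 - 15681 = 2*√(25*(1 + 2*25))/3 - 15681 = 2*√(25*(1 + 50))/3 - 15681 = 2*√(25*51)/3 - 15681 = 2*√1275/3 - 15681 = 2*(5*√51)/3 - 15681 = 10*√51/3 - 15681 = -15681 + 10*√51/3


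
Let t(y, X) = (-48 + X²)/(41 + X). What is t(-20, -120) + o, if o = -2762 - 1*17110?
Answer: -1584240/79 ≈ -20054.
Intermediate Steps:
t(y, X) = (-48 + X²)/(41 + X)
o = -19872 (o = -2762 - 17110 = -19872)
t(-20, -120) + o = (-48 + (-120)²)/(41 - 120) - 19872 = (-48 + 14400)/(-79) - 19872 = -1/79*14352 - 19872 = -14352/79 - 19872 = -1584240/79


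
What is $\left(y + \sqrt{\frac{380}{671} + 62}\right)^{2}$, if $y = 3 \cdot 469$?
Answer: $\frac{\left(944097 + \sqrt{28169922}\right)^{2}}{450241} \approx 2.002 \cdot 10^{6}$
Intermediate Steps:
$y = 1407$
$\left(y + \sqrt{\frac{380}{671} + 62}\right)^{2} = \left(1407 + \sqrt{\frac{380}{671} + 62}\right)^{2} = \left(1407 + \sqrt{\frac{41982}{671}}\right)^{2} = \left(1407 + \frac{\sqrt{28169922}}{671}\right)^{2}$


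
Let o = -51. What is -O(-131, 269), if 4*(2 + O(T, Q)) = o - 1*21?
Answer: 20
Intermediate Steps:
O(T, Q) = -20 (O(T, Q) = -2 + (-51 - 1*21)/4 = -2 + (-51 - 21)/4 = -2 + (¼)*(-72) = -2 - 18 = -20)
-O(-131, 269) = -1*(-20) = 20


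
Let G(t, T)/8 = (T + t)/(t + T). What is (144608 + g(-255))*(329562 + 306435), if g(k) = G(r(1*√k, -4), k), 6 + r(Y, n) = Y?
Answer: 91975342152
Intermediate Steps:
r(Y, n) = -6 + Y
G(t, T) = 8 (G(t, T) = 8*((T + t)/(t + T)) = 8*((T + t)/(T + t)) = 8*1 = 8)
g(k) = 8
(144608 + g(-255))*(329562 + 306435) = (144608 + 8)*(329562 + 306435) = 144616*635997 = 91975342152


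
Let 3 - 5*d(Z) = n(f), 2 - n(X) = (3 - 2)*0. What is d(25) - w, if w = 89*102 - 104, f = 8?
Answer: -44869/5 ≈ -8973.8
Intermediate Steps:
w = 8974 (w = 9078 - 104 = 8974)
n(X) = 2 (n(X) = 2 - (3 - 2)*0 = 2 - 0 = 2 - 1*0 = 2 + 0 = 2)
d(Z) = 1/5 (d(Z) = 3/5 - 1/5*2 = 3/5 - 2/5 = 1/5)
d(25) - w = 1/5 - 1*8974 = 1/5 - 8974 = -44869/5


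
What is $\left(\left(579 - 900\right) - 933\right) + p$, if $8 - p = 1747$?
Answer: $-2993$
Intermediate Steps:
$p = -1739$ ($p = 8 - 1747 = -1739$)
$\left(\left(579 - 900\right) - 933\right) + p = \left(\left(579 - 900\right) - 933\right) - 1739 = \left(-321 - 933\right) - 1739 = -1254 - 1739 = -2993$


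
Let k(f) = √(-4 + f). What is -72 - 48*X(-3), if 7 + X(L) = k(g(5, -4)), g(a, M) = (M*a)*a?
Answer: 264 - 96*I*√26 ≈ 264.0 - 489.51*I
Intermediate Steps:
g(a, M) = M*a²
X(L) = -7 + 2*I*√26 (X(L) = -7 + √(-4 - 4*5²) = -7 + √(-4 - 4*25) = -7 + √(-4 - 100) = -7 + √(-104) = -7 + 2*I*√26)
-72 - 48*X(-3) = -72 - 48*(-7 + 2*I*√26) = -72 + (336 - 96*I*√26) = 264 - 96*I*√26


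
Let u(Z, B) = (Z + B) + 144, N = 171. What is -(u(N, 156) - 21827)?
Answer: 21356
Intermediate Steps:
u(Z, B) = 144 + B + Z (u(Z, B) = (B + Z) + 144 = 144 + B + Z)
-(u(N, 156) - 21827) = -((144 + 156 + 171) - 21827) = -(471 - 21827) = -1*(-21356) = 21356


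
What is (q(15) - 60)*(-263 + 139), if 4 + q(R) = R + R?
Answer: 4216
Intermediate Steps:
q(R) = -4 + 2*R (q(R) = -4 + (R + R) = -4 + 2*R)
(q(15) - 60)*(-263 + 139) = ((-4 + 2*15) - 60)*(-263 + 139) = ((-4 + 30) - 60)*(-124) = (26 - 60)*(-124) = -34*(-124) = 4216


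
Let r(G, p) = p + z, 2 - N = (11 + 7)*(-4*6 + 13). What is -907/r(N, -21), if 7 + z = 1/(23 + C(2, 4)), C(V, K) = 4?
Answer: 24489/755 ≈ 32.436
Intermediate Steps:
N = 200 (N = 2 - (11 + 7)*(-4*6 + 13) = 2 - 18*(-24 + 13) = 2 - 18*(-11) = 2 - 1*(-198) = 2 + 198 = 200)
z = -188/27 (z = -7 + 1/(23 + 4) = -7 + 1/27 = -188/27 ≈ -6.9630)
r(G, p) = -188/27 + p (r(G, p) = p - 188/27 = -188/27 + p)
-907/r(N, -21) = -907/(-188/27 - 21) = -907/(-755/27) = -907*(-27/755) = 24489/755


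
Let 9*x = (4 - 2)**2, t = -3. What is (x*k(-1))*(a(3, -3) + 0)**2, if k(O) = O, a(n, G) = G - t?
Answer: 0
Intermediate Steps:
a(n, G) = 3 + G (a(n, G) = G - 1*(-3) = G + 3 = 3 + G)
x = 4/9 (x = (4 - 2)**2/9 = (1/9)*2**2 = (1/9)*4 = 4/9 ≈ 0.44444)
(x*k(-1))*(a(3, -3) + 0)**2 = ((4/9)*(-1))*((3 - 3) + 0)**2 = -4*(0 + 0)**2/9 = -4/9*0**2 = -4/9*0 = 0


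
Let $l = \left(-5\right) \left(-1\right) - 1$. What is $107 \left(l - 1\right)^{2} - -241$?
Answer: $1204$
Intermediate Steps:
$l = 4$ ($l = 5 - 1 = 4$)
$107 \left(l - 1\right)^{2} - -241 = 107 \left(4 - 1\right)^{2} - -241 = 107 \cdot 3^{2} + 241 = 107 \cdot 9 + 241 = 963 + 241 = 1204$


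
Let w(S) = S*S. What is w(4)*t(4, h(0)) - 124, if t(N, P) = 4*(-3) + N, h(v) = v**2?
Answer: -252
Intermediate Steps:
w(S) = S**2
t(N, P) = -12 + N
w(4)*t(4, h(0)) - 124 = 4**2*(-12 + 4) - 124 = 16*(-8) - 124 = -128 - 124 = -252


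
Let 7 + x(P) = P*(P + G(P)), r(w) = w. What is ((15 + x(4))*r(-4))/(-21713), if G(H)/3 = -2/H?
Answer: 72/21713 ≈ 0.0033160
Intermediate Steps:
G(H) = -6/H (G(H) = 3*(-2/H) = -6/H)
x(P) = -7 + P*(P - 6/P)
((15 + x(4))*r(-4))/(-21713) = ((15 + (-13 + 4**2))*(-4))/(-21713) = ((15 + (-13 + 16))*(-4))*(-1/21713) = ((15 + 3)*(-4))*(-1/21713) = (18*(-4))*(-1/21713) = -72*(-1/21713) = 72/21713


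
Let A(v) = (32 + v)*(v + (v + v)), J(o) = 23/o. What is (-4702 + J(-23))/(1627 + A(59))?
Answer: -4703/17734 ≈ -0.26520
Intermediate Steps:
A(v) = 3*v*(32 + v) (A(v) = (32 + v)*(v + 2*v) = (32 + v)*(3*v) = 3*v*(32 + v))
(-4702 + J(-23))/(1627 + A(59)) = (-4702 + 23/(-23))/(1627 + 3*59*(32 + 59)) = (-4702 + 23*(-1/23))/(1627 + 3*59*91) = (-4702 - 1)/(1627 + 16107) = -4703/17734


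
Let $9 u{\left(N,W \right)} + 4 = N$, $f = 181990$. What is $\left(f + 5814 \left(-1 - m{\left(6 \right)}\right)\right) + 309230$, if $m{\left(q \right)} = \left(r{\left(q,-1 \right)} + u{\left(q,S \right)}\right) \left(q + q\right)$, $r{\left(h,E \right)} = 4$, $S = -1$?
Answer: $190830$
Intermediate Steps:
$u{\left(N,W \right)} = - \frac{4}{9} + \frac{N}{9}$
$m{\left(q \right)} = 2 q \left(\frac{32}{9} + \frac{q}{9}\right)$ ($m{\left(q \right)} = \left(4 + \left(- \frac{4}{9} + \frac{q}{9}\right)\right) \left(q + q\right) = \left(\frac{32}{9} + \frac{q}{9}\right) 2 q = 2 q \left(\frac{32}{9} + \frac{q}{9}\right)$)
$\left(f + 5814 \left(-1 - m{\left(6 \right)}\right)\right) + 309230 = \left(181990 + 5814 \left(-1 - \frac{2}{9} \cdot 6 \left(32 + 6\right)\right)\right) + 309230 = \left(181990 + 5814 \left(-1 - \frac{2}{9} \cdot 6 \cdot 38\right)\right) + 309230 = \left(181990 + 5814 \left(-1 - \frac{152}{3}\right)\right) + 309230 = \left(181990 + 5814 \left(- \frac{155}{3}\right)\right) + 309230 = \left(181990 - 300390\right) + 309230 = -118400 + 309230 = 190830$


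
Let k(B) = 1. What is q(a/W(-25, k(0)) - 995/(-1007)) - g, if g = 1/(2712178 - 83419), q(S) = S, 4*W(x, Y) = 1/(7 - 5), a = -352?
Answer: -7451787827210/2647160313 ≈ -2815.0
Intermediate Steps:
W(x, Y) = ⅛ (W(x, Y) = 1/(4*(7 - 5)) = (¼)/2 = (¼)*(½) = ⅛)
g = 1/2628759 ≈ 3.8041e-7
q(a/W(-25, k(0)) - 995/(-1007)) - g = (-352/⅛ - 995/(-1007)) - 1*1/2628759 = (-352*8 - 995*(-1/1007)) - 1/2628759 = (-2816 + 995/1007) - 1/2628759 = -2834717/1007 - 1/2628759 = -7451787827210/2647160313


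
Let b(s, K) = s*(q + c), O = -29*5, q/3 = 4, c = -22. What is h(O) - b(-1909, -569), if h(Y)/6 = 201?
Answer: -17884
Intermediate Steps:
q = 12 (q = 3*4 = 12)
O = -145
h(Y) = 1206 (h(Y) = 6*201 = 1206)
b(s, K) = -10*s (b(s, K) = s*(12 - 22) = s*(-10) = -10*s)
h(O) - b(-1909, -569) = 1206 - (-10)*(-1909) = 1206 - 1*19090 = 1206 - 19090 = -17884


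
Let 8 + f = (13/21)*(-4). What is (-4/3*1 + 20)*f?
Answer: -1760/9 ≈ -195.56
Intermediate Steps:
f = -220/21 (f = -8 + (13/21)*(-4) = -8 - 52/21 = -220/21 ≈ -10.476)
(-4/3*1 + 20)*f = (-4/3*1 + 20)*(-220/21) = (-4/3 + 20)*(-220/21) = (56/3)*(-220/21) = -1760/9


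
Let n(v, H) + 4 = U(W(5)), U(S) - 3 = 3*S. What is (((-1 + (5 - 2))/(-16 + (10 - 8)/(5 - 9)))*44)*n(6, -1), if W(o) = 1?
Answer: -32/3 ≈ -10.667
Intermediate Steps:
U(S) = 3 + 3*S
n(v, H) = 2 (n(v, H) = -4 + (3 + 3*1) = -4 + (3 + 3) = -4 + 6 = 2)
(((-1 + (5 - 2))/(-16 + (10 - 8)/(5 - 9)))*44)*n(6, -1) = (((-1 + (5 - 2))/(-16 + (10 - 8)/(5 - 9)))*44)*2 = (((-1 + 3)/(-16 + 2/(-4)))*44)*2 = ((2/(-16 + 2*(-¼)))*44)*2 = ((2/(-16 - ½))*44)*2 = ((2/(-33/2))*44)*2 = ((2*(-2/33))*44)*2 = -4/33*44*2 = -16/3*2 = -32/3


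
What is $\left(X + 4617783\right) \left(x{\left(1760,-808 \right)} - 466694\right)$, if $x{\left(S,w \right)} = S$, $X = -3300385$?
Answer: $-612503121732$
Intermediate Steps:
$\left(X + 4617783\right) \left(x{\left(1760,-808 \right)} - 466694\right) = \left(-3300385 + 4617783\right) \left(1760 - 466694\right) = 1317398 \left(-464934\right) = -612503121732$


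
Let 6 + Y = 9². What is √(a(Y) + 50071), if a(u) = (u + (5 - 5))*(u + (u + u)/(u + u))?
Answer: √55771 ≈ 236.16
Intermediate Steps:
Y = 75 (Y = -6 + 9² = -6 + 81 = 75)
a(u) = u*(1 + u) (a(u) = (u + 0)*(u + (2*u)/((2*u))) = u*(u + (2*u)*(1/(2*u))) = u*(u + 1) = u*(1 + u))
√(a(Y) + 50071) = √(75*(1 + 75) + 50071) = √(75*76 + 50071) = √(5700 + 50071) = √55771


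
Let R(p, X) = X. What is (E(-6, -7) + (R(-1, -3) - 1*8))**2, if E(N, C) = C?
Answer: 324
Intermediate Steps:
(E(-6, -7) + (R(-1, -3) - 1*8))**2 = (-7 + (-3 - 1*8))**2 = (-7 + (-3 - 8))**2 = (-7 - 11)**2 = (-18)**2 = 324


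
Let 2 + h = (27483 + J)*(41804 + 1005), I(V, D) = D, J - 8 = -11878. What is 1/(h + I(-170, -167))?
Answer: 1/668376748 ≈ 1.4962e-9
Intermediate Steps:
J = -11870 (J = 8 - 11878 = -11870)
h = 668376915 (h = -2 + (27483 - 11870)*(41804 + 1005) = -2 + 15613*42809 = -2 + 668376917 = 668376915)
1/(h + I(-170, -167)) = 1/(668376915 - 167) = 1/668376748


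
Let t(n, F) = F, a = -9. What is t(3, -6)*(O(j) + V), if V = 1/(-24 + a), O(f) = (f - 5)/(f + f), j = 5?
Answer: 2/11 ≈ 0.18182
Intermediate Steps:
O(f) = (-5 + f)/(2*f) (O(f) = (-5 + f)/((2*f)) = (-5 + f)*(1/(2*f)) = (-5 + f)/(2*f))
V = -1/33 (V = 1/(-24 - 9) = 1/(-33) = -1/33 ≈ -0.030303)
t(3, -6)*(O(j) + V) = -6*((1/2)*(-5 + 5)/5 - 1/33) = -6*((1/2)*(1/5)*0 - 1/33) = -6*(0 - 1/33) = -6*(-1/33) = 2/11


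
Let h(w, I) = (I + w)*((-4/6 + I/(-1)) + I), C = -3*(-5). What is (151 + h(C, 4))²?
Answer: 172225/9 ≈ 19136.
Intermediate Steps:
C = 15
h(w, I) = -2*I/3 - 2*w/3 (h(w, I) = (I + w)*((-4*⅙ + I*(-1)) + I) = (I + w)*((-⅔ - I) + I) = (I + w)*(-⅔) = -2*I/3 - 2*w/3)
(151 + h(C, 4))² = (151 + (-⅔*4 - ⅔*15))² = (151 + (-8/3 - 10))² = (151 - 38/3)² = (415/3)² = 172225/9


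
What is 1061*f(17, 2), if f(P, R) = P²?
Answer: 306629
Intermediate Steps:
1061*f(17, 2) = 1061*17² = 1061*289 = 306629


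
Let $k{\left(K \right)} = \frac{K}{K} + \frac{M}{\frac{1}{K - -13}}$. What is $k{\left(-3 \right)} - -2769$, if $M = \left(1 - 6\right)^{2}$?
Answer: $3020$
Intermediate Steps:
$M = 25$ ($M = \left(1 - 6\right)^{2} = \left(-5\right)^{2} = 25$)
$k{\left(K \right)} = 326 + 25 K$ ($k{\left(K \right)} = \frac{K}{K} + \frac{25}{\frac{1}{K - -13}} = 1 + \frac{25}{\frac{1}{K + 13}} = 1 + \frac{25}{\frac{1}{13 + K}} = 1 + 25 \left(13 + K\right) = 1 + \left(325 + 25 K\right) = 326 + 25 K$)
$k{\left(-3 \right)} - -2769 = \left(326 + 25 \left(-3\right)\right) - -2769 = \left(326 - 75\right) + 2769 = 251 + 2769 = 3020$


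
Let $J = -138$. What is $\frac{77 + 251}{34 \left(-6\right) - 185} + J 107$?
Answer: $- \frac{5744302}{389} \approx -14767.0$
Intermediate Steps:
$\frac{77 + 251}{34 \left(-6\right) - 185} + J 107 = \frac{77 + 251}{34 \left(-6\right) - 185} - 14766 = \frac{328}{-204 - 185} - 14766 = \frac{328}{-389} - 14766 = 328 \left(- \frac{1}{389}\right) - 14766 = - \frac{328}{389} - 14766 = - \frac{5744302}{389}$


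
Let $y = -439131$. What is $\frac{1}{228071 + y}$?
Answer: $- \frac{1}{211060} \approx -4.738 \cdot 10^{-6}$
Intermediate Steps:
$\frac{1}{228071 + y} = \frac{1}{228071 - 439131} = \frac{1}{-211060} = - \frac{1}{211060}$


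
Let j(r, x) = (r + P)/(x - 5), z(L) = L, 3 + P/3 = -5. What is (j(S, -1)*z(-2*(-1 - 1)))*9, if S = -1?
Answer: 150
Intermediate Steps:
P = -24 (P = -9 + 3*(-5) = -9 - 15 = -24)
j(r, x) = (-24 + r)/(-5 + x) (j(r, x) = (r - 24)/(x - 5) = (-24 + r)/(-5 + x))
(j(S, -1)*z(-2*(-1 - 1)))*9 = (((-24 - 1)/(-5 - 1))*(-2*(-1 - 1)))*9 = ((-25/(-6))*(-2*(-2)))*9 = (-⅙*(-25)*4)*9 = ((25/6)*4)*9 = (50/3)*9 = 150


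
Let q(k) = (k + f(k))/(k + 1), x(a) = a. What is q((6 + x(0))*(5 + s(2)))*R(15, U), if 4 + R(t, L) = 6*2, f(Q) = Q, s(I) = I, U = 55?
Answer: 672/43 ≈ 15.628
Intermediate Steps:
R(t, L) = 8 (R(t, L) = -4 + 6*2 = -4 + 12 = 8)
q(k) = 2*k/(1 + k) (q(k) = (k + k)/(k + 1) = (2*k)/(1 + k) = 2*k/(1 + k))
q((6 + x(0))*(5 + s(2)))*R(15, U) = (2*((6 + 0)*(5 + 2))/(1 + (6 + 0)*(5 + 2)))*8 = (2*(6*7)/(1 + 6*7))*8 = (2*42/(1 + 42))*8 = (2*42/43)*8 = (2*42*(1/43))*8 = (84/43)*8 = 672/43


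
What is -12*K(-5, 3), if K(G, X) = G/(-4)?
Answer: -15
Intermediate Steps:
K(G, X) = -G/4 (K(G, X) = G*(-1/4) = -G/4)
-12*K(-5, 3) = -(-3)*(-5) = -12*5/4 = -15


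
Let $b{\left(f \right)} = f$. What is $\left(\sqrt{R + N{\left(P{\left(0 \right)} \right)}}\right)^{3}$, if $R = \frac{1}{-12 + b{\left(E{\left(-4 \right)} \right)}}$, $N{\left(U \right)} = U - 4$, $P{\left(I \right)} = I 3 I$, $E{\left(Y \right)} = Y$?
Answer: $- \frac{65 i \sqrt{65}}{64} \approx - 8.1882 i$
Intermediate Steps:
$P{\left(I \right)} = 3 I^{2}$ ($P{\left(I \right)} = 3 I I = 3 I^{2}$)
$N{\left(U \right)} = -4 + U$ ($N{\left(U \right)} = U - 4 = -4 + U$)
$R = - \frac{1}{16}$ ($R = \frac{1}{-12 - 4} = \frac{1}{-16} = - \frac{1}{16} \approx -0.0625$)
$\left(\sqrt{R + N{\left(P{\left(0 \right)} \right)}}\right)^{3} = \left(\sqrt{- \frac{1}{16} - \left(4 - 3 \cdot 0^{2}\right)}\right)^{3} = \left(\sqrt{- \frac{1}{16} + \left(-4 + 3 \cdot 0\right)}\right)^{3} = \left(\sqrt{- \frac{1}{16} + \left(-4 + 0\right)}\right)^{3} = \left(\sqrt{- \frac{1}{16} - 4}\right)^{3} = \left(\sqrt{- \frac{65}{16}}\right)^{3} = \left(\frac{i \sqrt{65}}{4}\right)^{3} = - \frac{65 i \sqrt{65}}{64}$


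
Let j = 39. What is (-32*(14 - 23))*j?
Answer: 11232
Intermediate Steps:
(-32*(14 - 23))*j = -32*(14 - 23)*39 = -32*(-9)*39 = 288*39 = 11232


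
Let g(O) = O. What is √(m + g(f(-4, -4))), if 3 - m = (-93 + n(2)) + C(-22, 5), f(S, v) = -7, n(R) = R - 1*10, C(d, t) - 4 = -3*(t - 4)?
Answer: 4*√6 ≈ 9.7980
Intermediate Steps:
C(d, t) = 16 - 3*t (C(d, t) = 4 - 3*(t - 4) = 4 - 3*(-4 + t) = 4 + (12 - 3*t) = 16 - 3*t)
n(R) = -10 + R (n(R) = R - 10 = -10 + R)
m = 103 (m = 3 - ((-93 + (-10 + 2)) + (16 - 3*5)) = 3 - ((-93 - 8) + (16 - 15)) = 3 - (-101 + 1) = 3 - 1*(-100) = 3 + 100 = 103)
√(m + g(f(-4, -4))) = √(103 - 7) = √96 = 4*√6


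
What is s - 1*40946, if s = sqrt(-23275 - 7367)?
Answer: -40946 + I*sqrt(30642) ≈ -40946.0 + 175.05*I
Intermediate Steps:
s = I*sqrt(30642) (s = sqrt(-30642) = I*sqrt(30642) ≈ 175.05*I)
s - 1*40946 = I*sqrt(30642) - 1*40946 = I*sqrt(30642) - 40946 = -40946 + I*sqrt(30642)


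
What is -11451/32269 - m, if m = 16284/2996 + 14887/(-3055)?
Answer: -67717544743/73837764455 ≈ -0.91711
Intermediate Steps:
m = 1286542/2288195 (m = 16284*(1/2996) + 14887*(-1/3055) = 4071/749 - 14887/3055 = 1286542/2288195 ≈ 0.56225)
-11451/32269 - m = -11451/32269 - 1*1286542/2288195 = -11451*1/32269 - 1286542/2288195 = -11451/32269 - 1286542/2288195 = -67717544743/73837764455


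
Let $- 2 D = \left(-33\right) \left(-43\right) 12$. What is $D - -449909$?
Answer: $441395$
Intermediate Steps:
$D = -8514$ ($D = - \frac{\left(-33\right) \left(-43\right) 12}{2} = - \frac{1419 \cdot 12}{2} = \left(- \frac{1}{2}\right) 17028 = -8514$)
$D - -449909 = -8514 - -449909 = -8514 + 449909 = 441395$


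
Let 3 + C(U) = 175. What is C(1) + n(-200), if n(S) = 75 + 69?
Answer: 316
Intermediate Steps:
n(S) = 144
C(U) = 172 (C(U) = -3 + 175 = 172)
C(1) + n(-200) = 172 + 144 = 316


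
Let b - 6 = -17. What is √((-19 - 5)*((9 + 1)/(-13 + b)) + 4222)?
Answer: 46*√2 ≈ 65.054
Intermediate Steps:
b = -11 (b = 6 - 17 = -11)
√((-19 - 5)*((9 + 1)/(-13 + b)) + 4222) = √((-19 - 5)*((9 + 1)/(-13 - 11)) + 4222) = √(-240/(-24) + 4222) = √(-240*(-1)/24 + 4222) = √(-24*(-5/12) + 4222) = √(10 + 4222) = √4232 = 46*√2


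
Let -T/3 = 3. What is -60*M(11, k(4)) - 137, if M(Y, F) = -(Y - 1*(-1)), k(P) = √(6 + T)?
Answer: 583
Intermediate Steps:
T = -9 (T = -3*3 = -9)
k(P) = I*√3 (k(P) = √(6 - 9) = √(-3) = I*√3)
M(Y, F) = -1 - Y (M(Y, F) = -(Y + 1) = -(1 + Y) = -1 - Y)
-60*M(11, k(4)) - 137 = -60*(-1 - 1*11) - 137 = -60*(-1 - 11) - 137 = -60*(-12) - 137 = 720 - 137 = 583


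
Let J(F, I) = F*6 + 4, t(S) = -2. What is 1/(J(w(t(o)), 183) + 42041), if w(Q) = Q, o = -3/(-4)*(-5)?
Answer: 1/42033 ≈ 2.3791e-5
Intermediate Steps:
o = -15/4 (o = -3*(-1)/4*(-5) = -1*(-¾)*(-5) = (¾)*(-5) = -15/4 ≈ -3.7500)
J(F, I) = 4 + 6*F (J(F, I) = 6*F + 4 = 4 + 6*F)
1/(J(w(t(o)), 183) + 42041) = 1/((4 + 6*(-2)) + 42041) = 1/((4 - 12) + 42041) = 1/(-8 + 42041) = 1/42033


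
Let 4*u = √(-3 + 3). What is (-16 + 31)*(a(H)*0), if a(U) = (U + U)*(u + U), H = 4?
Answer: 0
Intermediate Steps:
u = 0 (u = √(-3 + 3)/4 = √0/4 = (¼)*0 = 0)
a(U) = 2*U² (a(U) = (U + U)*(0 + U) = (2*U)*U = 2*U²)
(-16 + 31)*(a(H)*0) = (-16 + 31)*((2*4²)*0) = 15*((2*16)*0) = 15*(32*0) = 15*0 = 0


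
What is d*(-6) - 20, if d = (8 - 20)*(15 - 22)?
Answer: -524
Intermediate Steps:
d = 84 (d = -12*(-7) = 84)
d*(-6) - 20 = 84*(-6) - 20 = -504 - 20 = -524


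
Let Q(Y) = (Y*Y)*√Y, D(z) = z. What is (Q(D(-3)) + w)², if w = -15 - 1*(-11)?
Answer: (4 - 9*I*√3)² ≈ -227.0 - 124.71*I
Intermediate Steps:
w = -4 (w = -15 + 11 = -4)
Q(Y) = Y^(5/2) (Q(Y) = Y²*√Y = Y^(5/2))
(Q(D(-3)) + w)² = ((-3)^(5/2) - 4)² = (9*I*√3 - 4)² = (-4 + 9*I*√3)²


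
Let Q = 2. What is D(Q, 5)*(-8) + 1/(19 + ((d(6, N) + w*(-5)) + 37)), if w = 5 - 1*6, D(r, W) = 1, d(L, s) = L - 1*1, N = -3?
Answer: -527/66 ≈ -7.9848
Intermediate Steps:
d(L, s) = -1 + L (d(L, s) = L - 1 = -1 + L)
w = -1 (w = 5 - 6 = -1)
D(Q, 5)*(-8) + 1/(19 + ((d(6, N) + w*(-5)) + 37)) = 1*(-8) + 1/(19 + (((-1 + 6) - 1*(-5)) + 37)) = -8 + 1/(19 + ((5 + 5) + 37)) = -8 + 1/(19 + (10 + 37)) = -8 + 1/(19 + 47) = -8 + 1/66 = -527/66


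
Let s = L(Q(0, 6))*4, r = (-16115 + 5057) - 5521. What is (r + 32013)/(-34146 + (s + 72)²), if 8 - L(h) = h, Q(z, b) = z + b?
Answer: -7717/13873 ≈ -0.55626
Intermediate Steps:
r = -16579 (r = -11058 - 5521 = -16579)
Q(z, b) = b + z
L(h) = 8 - h
s = 8 (s = (8 - (6 + 0))*4 = (8 - 1*6)*4 = (8 - 6)*4 = 2*4 = 8)
(r + 32013)/(-34146 + (s + 72)²) = (-16579 + 32013)/(-34146 + (8 + 72)²) = 15434/(-34146 + 80²) = 15434/(-34146 + 6400) = 15434/(-27746) = 15434*(-1/27746) = -7717/13873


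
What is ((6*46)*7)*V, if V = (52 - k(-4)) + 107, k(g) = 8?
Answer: 291732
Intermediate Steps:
V = 151 (V = (52 - 1*8) + 107 = (52 - 8) + 107 = 44 + 107 = 151)
((6*46)*7)*V = ((6*46)*7)*151 = (276*7)*151 = 1932*151 = 291732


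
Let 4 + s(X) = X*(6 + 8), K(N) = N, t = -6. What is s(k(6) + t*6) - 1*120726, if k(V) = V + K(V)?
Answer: -121066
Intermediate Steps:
k(V) = 2*V (k(V) = V + V = 2*V)
s(X) = -4 + 14*X (s(X) = -4 + X*(6 + 8) = -4 + X*14 = -4 + 14*X)
s(k(6) + t*6) - 1*120726 = (-4 + 14*(2*6 - 6*6)) - 1*120726 = (-4 + 14*(12 - 36)) - 120726 = (-4 + 14*(-24)) - 120726 = (-4 - 336) - 120726 = -340 - 120726 = -121066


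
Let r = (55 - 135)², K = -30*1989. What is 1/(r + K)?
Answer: -1/53270 ≈ -1.8772e-5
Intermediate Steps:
K = -59670
r = 6400 (r = (-80)² = 6400)
1/(r + K) = 1/(6400 - 59670) = 1/(-53270) = -1/53270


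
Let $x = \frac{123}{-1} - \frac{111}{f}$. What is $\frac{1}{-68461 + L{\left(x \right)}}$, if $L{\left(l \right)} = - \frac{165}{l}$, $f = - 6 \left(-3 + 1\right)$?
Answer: $- \frac{529}{36215209} \approx -1.4607 \cdot 10^{-5}$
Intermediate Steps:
$f = 12$ ($f = \left(-6\right) \left(-2\right) = 12$)
$x = - \frac{529}{4}$ ($x = \frac{123}{-1} - \frac{111}{12} = 123 \left(-1\right) - \frac{37}{4} = -123 - \frac{37}{4} = - \frac{529}{4} \approx -132.25$)
$\frac{1}{-68461 + L{\left(x \right)}} = \frac{1}{-68461 - \frac{165}{- \frac{529}{4}}} = \frac{1}{-68461 - - \frac{660}{529}} = \frac{1}{-68461 + \frac{660}{529}} = \frac{1}{- \frac{36215209}{529}} = - \frac{529}{36215209}$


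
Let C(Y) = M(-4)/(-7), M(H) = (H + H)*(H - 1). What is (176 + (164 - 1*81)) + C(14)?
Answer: 1773/7 ≈ 253.29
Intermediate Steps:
M(H) = 2*H*(-1 + H) (M(H) = (2*H)*(-1 + H) = 2*H*(-1 + H))
C(Y) = -40/7 (C(Y) = (2*(-4)*(-1 - 4))/(-7) = (2*(-4)*(-5))*(-1/7) = 40*(-1/7) = -40/7)
(176 + (164 - 1*81)) + C(14) = (176 + (164 - 1*81)) - 40/7 = (176 + (164 - 81)) - 40/7 = (176 + 83) - 40/7 = 259 - 40/7 = 1773/7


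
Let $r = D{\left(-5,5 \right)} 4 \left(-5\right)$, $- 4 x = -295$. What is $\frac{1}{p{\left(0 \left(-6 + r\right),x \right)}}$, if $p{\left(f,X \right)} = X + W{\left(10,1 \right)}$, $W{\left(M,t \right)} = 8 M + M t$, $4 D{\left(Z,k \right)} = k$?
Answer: $\frac{4}{655} \approx 0.0061069$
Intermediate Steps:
$x = \frac{295}{4}$ ($x = \left(- \frac{1}{4}\right) \left(-295\right) = \frac{295}{4} \approx 73.75$)
$D{\left(Z,k \right)} = \frac{k}{4}$
$r = -25$ ($r = \frac{1}{4} \cdot 5 \cdot 4 \left(-5\right) = \frac{5}{4} \cdot 4 \left(-5\right) = 5 \left(-5\right) = -25$)
$p{\left(f,X \right)} = 90 + X$ ($p{\left(f,X \right)} = X + 10 \left(8 + 1\right) = X + 10 \cdot 9 = X + 90 = 90 + X$)
$\frac{1}{p{\left(0 \left(-6 + r\right),x \right)}} = \frac{1}{90 + \frac{295}{4}} = \frac{1}{\frac{655}{4}} = \frac{4}{655}$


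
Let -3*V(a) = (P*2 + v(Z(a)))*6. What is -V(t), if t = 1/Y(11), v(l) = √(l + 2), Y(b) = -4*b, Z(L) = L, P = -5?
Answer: -20 + √957/11 ≈ -17.188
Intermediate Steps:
v(l) = √(2 + l)
t = -1/44 (t = 1/(-4*11) = 1/(-44) = -1/44 ≈ -0.022727)
V(a) = 20 - 2*√(2 + a) (V(a) = -(-5*2 + √(2 + a))*6/3 = -(-10 + √(2 + a))*6/3 = -(-60 + 6*√(2 + a))/3 = 20 - 2*√(2 + a))
-V(t) = -(20 - 2*√(2 - 1/44)) = -(20 - √957/11) = -20 + √957/11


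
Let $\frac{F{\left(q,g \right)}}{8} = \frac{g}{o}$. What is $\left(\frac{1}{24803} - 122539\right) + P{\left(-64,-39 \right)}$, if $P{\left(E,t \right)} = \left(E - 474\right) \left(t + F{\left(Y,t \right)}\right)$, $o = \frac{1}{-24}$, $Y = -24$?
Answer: $- \frac{102438895102}{24803} \approx -4.1301 \cdot 10^{6}$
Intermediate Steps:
$o = - \frac{1}{24} \approx -0.041667$
$F{\left(q,g \right)} = - 192 g$ ($F{\left(q,g \right)} = 8 \frac{g}{- \frac{1}{24}} = 8 g \left(-24\right) = 8 \left(- 24 g\right) = - 192 g$)
$P{\left(E,t \right)} = - 191 t \left(-474 + E\right)$ ($P{\left(E,t \right)} = \left(E - 474\right) \left(t - 192 t\right) = \left(-474 + E\right) \left(- 191 t\right) = - 191 t \left(-474 + E\right)$)
$\left(\frac{1}{24803} - 122539\right) + P{\left(-64,-39 \right)} = \left(\frac{1}{24803} - 122539\right) + 191 \left(-39\right) \left(474 - -64\right) = \left(\frac{1}{24803} - 122539\right) + 191 \left(-39\right) \left(474 + 64\right) = - \frac{3039334816}{24803} + 191 \left(-39\right) 538 = - \frac{3039334816}{24803} - 4007562 = - \frac{102438895102}{24803}$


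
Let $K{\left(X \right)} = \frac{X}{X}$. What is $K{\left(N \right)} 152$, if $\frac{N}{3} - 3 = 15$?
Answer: $152$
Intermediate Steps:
$N = 54$ ($N = 9 + 3 \cdot 15 = 9 + 45 = 54$)
$K{\left(X \right)} = 1$
$K{\left(N \right)} 152 = 1 \cdot 152 = 152$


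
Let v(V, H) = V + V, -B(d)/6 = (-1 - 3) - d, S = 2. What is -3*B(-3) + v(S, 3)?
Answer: -14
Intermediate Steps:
B(d) = 24 + 6*d (B(d) = -6*((-1 - 3) - d) = -6*(-4 - d) = 24 + 6*d)
v(V, H) = 2*V
-3*B(-3) + v(S, 3) = -3*(24 + 6*(-3)) + 2*2 = -3*(24 - 18) + 4 = -3*6 + 4 = -18 + 4 = -14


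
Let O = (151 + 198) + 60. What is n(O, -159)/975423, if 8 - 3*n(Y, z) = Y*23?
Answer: -3133/975423 ≈ -0.0032119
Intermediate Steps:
O = 409 (O = 349 + 60 = 409)
n(Y, z) = 8/3 - 23*Y/3 (n(Y, z) = 8/3 - Y*23/3 = 8/3 - 23*Y/3)
n(O, -159)/975423 = (8/3 - 23/3*409)/975423 = (8/3 - 9407/3)*(1/975423) = -3133*1/975423 = -3133/975423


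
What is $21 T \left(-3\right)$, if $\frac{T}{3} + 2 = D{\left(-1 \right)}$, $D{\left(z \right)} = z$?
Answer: $567$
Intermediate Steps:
$T = -9$ ($T = -6 + 3 \left(-1\right) = -6 - 3 = -9$)
$21 T \left(-3\right) = 21 \left(-9\right) \left(-3\right) = \left(-189\right) \left(-3\right) = 567$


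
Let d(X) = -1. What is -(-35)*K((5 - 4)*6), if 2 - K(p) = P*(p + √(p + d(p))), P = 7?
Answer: -1400 - 245*√5 ≈ -1947.8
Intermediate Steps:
K(p) = 2 - 7*p - 7*√(-1 + p) (K(p) = 2 - 7*(p + √(p - 1)) = 2 - 7*(p + √(-1 + p)) = 2 - (7*p + 7*√(-1 + p)) = 2 + (-7*p - 7*√(-1 + p)) = 2 - 7*p - 7*√(-1 + p))
-(-35)*K((5 - 4)*6) = -(-35)*(2 - 7*(5 - 4)*6 - 7*√(-1 + (5 - 4)*6)) = -(-35)*(2 - 7*6 - 7*√(-1 + 1*6)) = -(-35)*(2 - 7*6 - 7*√(-1 + 6)) = -(-35)*(2 - 42 - 7*√5) = -(-35)*(-40 - 7*√5) = -(1400 + 245*√5) = -1400 - 245*√5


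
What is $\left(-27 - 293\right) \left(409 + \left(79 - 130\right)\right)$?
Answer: $-114560$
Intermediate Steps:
$\left(-27 - 293\right) \left(409 + \left(79 - 130\right)\right) = - 320 \left(409 - 51\right) = \left(-320\right) 358 = -114560$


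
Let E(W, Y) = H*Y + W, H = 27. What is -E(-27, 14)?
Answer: -351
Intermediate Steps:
E(W, Y) = W + 27*Y (E(W, Y) = 27*Y + W = W + 27*Y)
-E(-27, 14) = -(-27 + 27*14) = -(-27 + 378) = -1*351 = -351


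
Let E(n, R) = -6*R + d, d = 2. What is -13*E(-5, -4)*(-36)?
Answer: 12168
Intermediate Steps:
E(n, R) = 2 - 6*R (E(n, R) = -6*R + 2 = 2 - 6*R)
-13*E(-5, -4)*(-36) = -13*(2 - 6*(-4))*(-36) = -13*(2 + 24)*(-36) = -13*26*(-36) = -338*(-36) = 12168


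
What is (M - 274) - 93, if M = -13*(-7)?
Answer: -276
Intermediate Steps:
M = 91
(M - 274) - 93 = (91 - 274) - 93 = -183 - 93 = -276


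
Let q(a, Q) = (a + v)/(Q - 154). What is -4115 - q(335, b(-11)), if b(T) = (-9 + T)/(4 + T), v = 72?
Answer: -4350821/1058 ≈ -4112.3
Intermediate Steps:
b(T) = (-9 + T)/(4 + T)
q(a, Q) = (72 + a)/(-154 + Q) (q(a, Q) = (a + 72)/(Q - 154) = (72 + a)/(-154 + Q))
-4115 - q(335, b(-11)) = -4115 - (72 + 335)/(-154 + (-9 - 11)/(4 - 11)) = -4115 - 407/(-154 - 20/(-7)) = -4115 - 407/(-154 - ⅐*(-20)) = -4115 - 407/(-154 + 20/7) = -4115 - 407/(-1058/7) = -4115 - (-7)*407/1058 = -4115 - 1*(-2849/1058) = -4115 + 2849/1058 = -4350821/1058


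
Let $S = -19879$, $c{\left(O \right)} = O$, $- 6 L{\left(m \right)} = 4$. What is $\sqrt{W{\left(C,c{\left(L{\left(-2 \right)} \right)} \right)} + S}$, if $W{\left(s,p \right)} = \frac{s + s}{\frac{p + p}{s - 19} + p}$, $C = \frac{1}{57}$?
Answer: $\frac{5 i \sqrt{138933947}}{418} \approx 140.99 i$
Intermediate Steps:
$L{\left(m \right)} = - \frac{2}{3}$ ($L{\left(m \right)} = \left(- \frac{1}{6}\right) 4 = - \frac{2}{3}$)
$C = \frac{1}{57} \approx 0.017544$
$W{\left(s,p \right)} = \frac{2 s}{p + \frac{2 p}{-19 + s}}$ ($W{\left(s,p \right)} = \frac{2 s}{\frac{2 p}{-19 + s} + p} = \frac{2 s}{p + \frac{2 p}{-19 + s}}$)
$\sqrt{W{\left(C,c{\left(L{\left(-2 \right)} \right)} \right)} + S} = \sqrt{2 \cdot \frac{1}{57} \frac{1}{- \frac{2}{3}} \frac{1}{-17 + \frac{1}{57}} \left(-19 + \frac{1}{57}\right) - 19879} = \sqrt{2 \cdot \frac{1}{57} \left(- \frac{3}{2}\right) \frac{1}{- \frac{968}{57}} \left(- \frac{1082}{57}\right) - 19879} = \sqrt{2 \cdot \frac{1}{57} \left(- \frac{3}{2}\right) \left(- \frac{57}{968}\right) \left(- \frac{1082}{57}\right) - 19879} = \sqrt{- \frac{541}{9196} - 19879} = \sqrt{- \frac{182807825}{9196}} = \frac{5 i \sqrt{138933947}}{418}$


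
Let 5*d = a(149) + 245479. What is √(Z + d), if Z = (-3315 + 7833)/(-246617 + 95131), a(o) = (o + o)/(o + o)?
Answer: √281663681494267/75743 ≈ 221.58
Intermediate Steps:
a(o) = 1 (a(o) = (2*o)/((2*o)) = (2*o)*(1/(2*o)) = 1)
d = 49096 (d = (1 + 245479)/5 = (⅕)*245480 = 49096)
Z = -2259/75743 (Z = 4518/(-151486) = 4518*(-1/151486) = -2259/75743 ≈ -0.029825)
√(Z + d) = √(-2259/75743 + 49096) = √(3718676069/75743) = √281663681494267/75743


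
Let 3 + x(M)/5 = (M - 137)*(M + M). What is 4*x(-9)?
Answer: 52500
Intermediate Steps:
x(M) = -15 + 10*M*(-137 + M) (x(M) = -15 + 5*((M - 137)*(M + M)) = -15 + 5*((-137 + M)*(2*M)) = -15 + 5*(2*M*(-137 + M)) = -15 + 10*M*(-137 + M))
4*x(-9) = 4*(-15 - 1370*(-9) + 10*(-9)²) = 4*(-15 + 12330 + 10*81) = 4*(-15 + 12330 + 810) = 4*13125 = 52500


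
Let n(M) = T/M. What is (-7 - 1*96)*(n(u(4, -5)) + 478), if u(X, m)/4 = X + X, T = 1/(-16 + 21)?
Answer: -7877543/160 ≈ -49235.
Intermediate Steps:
T = ⅕ (T = 1/5 = ⅕ ≈ 0.20000)
u(X, m) = 8*X (u(X, m) = 4*(X + X) = 4*(2*X) = 8*X)
n(M) = 1/(5*M)
(-7 - 1*96)*(n(u(4, -5)) + 478) = (-7 - 1*96)*(1/(5*((8*4))) + 478) = (-7 - 96)*((⅕)/32 + 478) = -103*((⅕)*(1/32) + 478) = -103*(1/160 + 478) = -103*76481/160 = -7877543/160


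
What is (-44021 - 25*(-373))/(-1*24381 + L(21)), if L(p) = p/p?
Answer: 8674/6095 ≈ 1.4231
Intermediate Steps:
L(p) = 1
(-44021 - 25*(-373))/(-1*24381 + L(21)) = (-44021 - 25*(-373))/(-1*24381 + 1) = (-44021 + 9325)/(-24381 + 1) = -34696/(-24380) = -34696*(-1/24380) = 8674/6095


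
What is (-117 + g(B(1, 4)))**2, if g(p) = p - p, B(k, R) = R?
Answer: 13689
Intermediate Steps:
g(p) = 0
(-117 + g(B(1, 4)))**2 = (-117 + 0)**2 = (-117)**2 = 13689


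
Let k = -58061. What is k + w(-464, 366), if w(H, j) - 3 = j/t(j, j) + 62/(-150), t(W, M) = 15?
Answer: -4352551/75 ≈ -58034.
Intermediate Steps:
w(H, j) = 194/75 + j/15 (w(H, j) = 3 + (j/15 + 62/(-150)) = 3 + (j*(1/15) + 62*(-1/150)) = 3 + (j/15 - 31/75) = 3 + (-31/75 + j/15) = 194/75 + j/15)
k + w(-464, 366) = -58061 + (194/75 + (1/15)*366) = -58061 + (194/75 + 122/5) = -58061 + 2024/75 = -4352551/75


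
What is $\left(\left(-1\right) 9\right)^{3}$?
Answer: $-729$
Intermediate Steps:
$\left(\left(-1\right) 9\right)^{3} = \left(-9\right)^{3} = -729$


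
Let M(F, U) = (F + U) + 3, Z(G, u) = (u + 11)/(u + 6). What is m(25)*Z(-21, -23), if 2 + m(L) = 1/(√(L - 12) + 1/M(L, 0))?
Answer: -81640/57749 + 3136*√13/57749 ≈ -1.2179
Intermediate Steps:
Z(G, u) = (11 + u)/(6 + u)
M(F, U) = 3 + F + U
m(L) = -2 + 1/(√(-12 + L) + 1/(3 + L)) (m(L) = -2 + 1/(√(L - 12) + 1/(3 + L + 0)) = -2 + 1/(√(-12 + L) + 1/(3 + L)))
m(25)*Z(-21, -23) = ((1 + 25 - 2*√(-12 + 25)*(3 + 25))/(1 + √(-12 + 25)*(3 + 25)))*((11 - 23)/(6 - 23)) = ((1 + 25 - 2*√13*28)/(1 + √13*28))*(-12/(-17)) = ((1 + 25 - 56*√13)/(1 + 28*√13))*(-1/17*(-12)) = ((26 - 56*√13)/(1 + 28*√13))*(12/17) = 12*(26 - 56*√13)/(17*(1 + 28*√13))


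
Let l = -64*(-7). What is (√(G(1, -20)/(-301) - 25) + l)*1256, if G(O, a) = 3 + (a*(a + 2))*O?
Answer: 562688 + 5024*I*√148393/301 ≈ 5.6269e+5 + 6429.7*I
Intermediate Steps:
G(O, a) = 3 + O*a*(2 + a) (G(O, a) = 3 + (a*(2 + a))*O = 3 + O*a*(2 + a))
l = 448
(√(G(1, -20)/(-301) - 25) + l)*1256 = (√((3 + 1*(-20)² + 2*1*(-20))/(-301) - 25) + 448)*1256 = (√((3 + 1*400 - 40)*(-1/301) - 25) + 448)*1256 = (√((3 + 400 - 40)*(-1/301) - 25) + 448)*1256 = (√(363*(-1/301) - 25) + 448)*1256 = (√(-363/301 - 25) + 448)*1256 = (√(-7888/301) + 448)*1256 = (4*I*√148393/301 + 448)*1256 = (448 + 4*I*√148393/301)*1256 = 562688 + 5024*I*√148393/301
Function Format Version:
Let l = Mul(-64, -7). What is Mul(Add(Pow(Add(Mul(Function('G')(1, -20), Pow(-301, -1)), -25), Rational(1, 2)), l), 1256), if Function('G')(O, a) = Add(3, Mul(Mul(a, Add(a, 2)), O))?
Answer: Add(562688, Mul(Rational(5024, 301), I, Pow(148393, Rational(1, 2)))) ≈ Add(5.6269e+5, Mul(6429.7, I))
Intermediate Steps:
Function('G')(O, a) = Add(3, Mul(O, a, Add(2, a))) (Function('G')(O, a) = Add(3, Mul(Mul(a, Add(2, a)), O)) = Add(3, Mul(O, a, Add(2, a))))
l = 448
Mul(Add(Pow(Add(Mul(Function('G')(1, -20), Pow(-301, -1)), -25), Rational(1, 2)), l), 1256) = Mul(Add(Pow(Add(Mul(Add(3, Mul(1, Pow(-20, 2)), Mul(2, 1, -20)), Pow(-301, -1)), -25), Rational(1, 2)), 448), 1256) = Mul(Add(Pow(Add(Mul(Add(3, Mul(1, 400), -40), Rational(-1, 301)), -25), Rational(1, 2)), 448), 1256) = Mul(Add(Pow(Add(Mul(Add(3, 400, -40), Rational(-1, 301)), -25), Rational(1, 2)), 448), 1256) = Mul(Add(Pow(Add(Mul(363, Rational(-1, 301)), -25), Rational(1, 2)), 448), 1256) = Mul(Add(Pow(Add(Rational(-363, 301), -25), Rational(1, 2)), 448), 1256) = Mul(Add(Pow(Rational(-7888, 301), Rational(1, 2)), 448), 1256) = Mul(Add(Mul(Rational(4, 301), I, Pow(148393, Rational(1, 2))), 448), 1256) = Mul(Add(448, Mul(Rational(4, 301), I, Pow(148393, Rational(1, 2)))), 1256) = Add(562688, Mul(Rational(5024, 301), I, Pow(148393, Rational(1, 2))))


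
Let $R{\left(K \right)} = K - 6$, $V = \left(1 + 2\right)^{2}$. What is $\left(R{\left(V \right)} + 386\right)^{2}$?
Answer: $151321$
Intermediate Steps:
$V = 9$ ($V = 3^{2} = 9$)
$R{\left(K \right)} = -6 + K$
$\left(R{\left(V \right)} + 386\right)^{2} = \left(\left(-6 + 9\right) + 386\right)^{2} = \left(3 + 386\right)^{2} = 389^{2} = 151321$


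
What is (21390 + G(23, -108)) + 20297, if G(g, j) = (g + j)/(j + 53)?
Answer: 458574/11 ≈ 41689.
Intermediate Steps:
G(g, j) = (g + j)/(53 + j)
(21390 + G(23, -108)) + 20297 = (21390 + (23 - 108)/(53 - 108)) + 20297 = (21390 - 85/(-55)) + 20297 = (21390 - 1/55*(-85)) + 20297 = (21390 + 17/11) + 20297 = 235307/11 + 20297 = 458574/11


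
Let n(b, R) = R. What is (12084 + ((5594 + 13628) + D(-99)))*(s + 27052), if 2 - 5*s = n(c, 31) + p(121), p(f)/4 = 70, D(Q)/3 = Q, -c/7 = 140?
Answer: 4184695559/5 ≈ 8.3694e+8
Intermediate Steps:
c = -980 (c = -7*140 = -980)
D(Q) = 3*Q
p(f) = 280 (p(f) = 4*70 = 280)
s = -309/5 (s = ⅖ - (31 + 280)/5 = ⅖ - ⅕*311 = ⅖ - 311/5 = -309/5 ≈ -61.800)
(12084 + ((5594 + 13628) + D(-99)))*(s + 27052) = (12084 + ((5594 + 13628) + 3*(-99)))*(-309/5 + 27052) = (12084 + (19222 - 297))*(134951/5) = (12084 + 18925)*(134951/5) = 31009*(134951/5) = 4184695559/5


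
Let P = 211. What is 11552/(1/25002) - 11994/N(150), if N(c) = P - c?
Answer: 17618197350/61 ≈ 2.8882e+8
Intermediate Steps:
N(c) = 211 - c
11552/(1/25002) - 11994/N(150) = 11552/(1/25002) - 11994/(211 - 1*150) = 11552/(1/25002) - 11994/(211 - 150) = 11552*25002 - 11994/61 = 288823104 - 11994*1/61 = 288823104 - 11994/61 = 17618197350/61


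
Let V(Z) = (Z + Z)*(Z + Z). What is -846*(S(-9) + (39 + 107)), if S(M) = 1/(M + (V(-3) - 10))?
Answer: -2100618/17 ≈ -1.2357e+5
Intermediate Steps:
V(Z) = 4*Z² (V(Z) = (2*Z)*(2*Z) = 4*Z²)
S(M) = 1/(26 + M) (S(M) = 1/(M + (4*(-3)² - 10)) = 1/(M + (4*9 - 10)) = 1/(M + (36 - 10)) = 1/(M + 26) = 1/(26 + M))
-846*(S(-9) + (39 + 107)) = -846*(1/(26 - 9) + (39 + 107)) = -846*(1/17 + 146) = -846*2483/17 = -2100618/17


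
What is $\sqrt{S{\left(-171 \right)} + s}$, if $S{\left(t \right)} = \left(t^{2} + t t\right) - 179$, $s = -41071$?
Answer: $4 \sqrt{1077} \approx 131.27$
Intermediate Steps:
$S{\left(t \right)} = -179 + 2 t^{2}$ ($S{\left(t \right)} = \left(t^{2} + t^{2}\right) - 179 = 2 t^{2} - 179 = -179 + 2 t^{2}$)
$\sqrt{S{\left(-171 \right)} + s} = \sqrt{\left(-179 + 2 \left(-171\right)^{2}\right) - 41071} = \sqrt{\left(-179 + 2 \cdot 29241\right) - 41071} = \sqrt{\left(-179 + 58482\right) - 41071} = \sqrt{58303 - 41071} = \sqrt{17232} = 4 \sqrt{1077}$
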